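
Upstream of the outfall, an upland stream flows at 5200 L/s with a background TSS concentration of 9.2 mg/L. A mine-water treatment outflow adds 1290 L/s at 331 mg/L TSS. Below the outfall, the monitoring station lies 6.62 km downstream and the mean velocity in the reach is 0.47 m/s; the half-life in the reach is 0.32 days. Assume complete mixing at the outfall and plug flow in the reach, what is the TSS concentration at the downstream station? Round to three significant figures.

51.4 mg/L

After mixing, C = (5200·9.200 + 1290·331.0) / 6490 = 474800/6490 = 73.16 mg/L.
Travel time t = 6.62·1000 / 0.47 = 14090 s = 3.913 h.
Half-life 0.32 d → k = ln 2 / 0.32 = 2.166 d⁻¹.
Decay over the reach: 73.16·exp(−kt) = 73.16·0.7025 = 51.40 mg/L.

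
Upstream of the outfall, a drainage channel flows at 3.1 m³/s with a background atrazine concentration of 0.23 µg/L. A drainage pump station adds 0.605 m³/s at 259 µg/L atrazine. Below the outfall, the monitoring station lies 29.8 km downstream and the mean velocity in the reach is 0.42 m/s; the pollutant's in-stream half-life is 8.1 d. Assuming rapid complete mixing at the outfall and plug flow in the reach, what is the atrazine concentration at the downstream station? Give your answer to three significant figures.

39.6 µg/L

Flow-weighted average: C = (3.100·0.2300 + 0.6050·259.0) / 3.705 = 157.4/3.705 = 42.49 µg/L.
Travel time t = 29.8·1000 / 0.42 = 70950 s = 19.71 h.
Half-life 8.1 d → k = ln 2 / 8.1 = 0.08557 d⁻¹.
Applying C = C₀e^(−kt): 42.49 × 0.9321 = 39.60 µg/L.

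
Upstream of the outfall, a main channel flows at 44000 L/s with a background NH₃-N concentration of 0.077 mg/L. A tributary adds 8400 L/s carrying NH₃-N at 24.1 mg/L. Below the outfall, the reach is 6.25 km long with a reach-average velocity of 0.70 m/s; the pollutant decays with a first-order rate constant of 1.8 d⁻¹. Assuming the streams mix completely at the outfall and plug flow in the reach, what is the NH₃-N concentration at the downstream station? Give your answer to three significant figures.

3.26 mg/L

Mixed concentration C = ΣQC/ΣQ = (44000·0.07700 + 8400·24.10) / 52400 = 205800/52400 = 3.928 mg/L.
Travel time t = 6.25·1000 / 0.70 = 8929 s = 2.480 h.
First-order decay: C = 3.928·exp(−k·t) = 3.928·0.8303 = 3.261 mg/L.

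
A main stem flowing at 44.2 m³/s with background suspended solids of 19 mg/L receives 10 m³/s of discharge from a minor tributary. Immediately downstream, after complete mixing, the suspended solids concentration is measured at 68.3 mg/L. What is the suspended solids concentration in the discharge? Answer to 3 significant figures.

Mass balance: 44.20·19.00 + 10.00·Cₑ = 54.20·68.30
→ Cₑ = (54.20·68.30 − 44.20·19.00) / 10.00 = 286.2 mg/L.

286 mg/L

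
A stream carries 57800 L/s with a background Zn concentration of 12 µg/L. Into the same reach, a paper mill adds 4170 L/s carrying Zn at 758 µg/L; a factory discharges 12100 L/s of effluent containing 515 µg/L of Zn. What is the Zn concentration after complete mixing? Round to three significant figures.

136 µg/L

After mixing, C = (57800·12.00 + 4170·758.0 + 12100·515.0) / 74070 = 10090000/74070 = 136.2 µg/L.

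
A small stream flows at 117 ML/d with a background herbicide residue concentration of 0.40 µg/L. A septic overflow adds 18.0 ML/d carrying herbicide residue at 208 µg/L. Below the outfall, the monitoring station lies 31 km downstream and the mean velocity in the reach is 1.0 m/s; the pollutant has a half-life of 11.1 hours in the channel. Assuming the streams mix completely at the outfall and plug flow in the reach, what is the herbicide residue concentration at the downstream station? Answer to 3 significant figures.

16.4 µg/L

Conservation of mass: C = (117.0·0.4000 + 18.00·208.0) / 135.0 = 3791/135.0 = 28.08 µg/L.
Travel time t = 31·1000 / 1.0 = 31000 s = 8.611 h.
Half-life 11.1 h → k = ln 2 / 11.1 = 0.06245 h⁻¹ = 1.499 d⁻¹.
First-order decay: C = 28.08·exp(−k·t) = 28.08·0.5841 = 16.40 µg/L.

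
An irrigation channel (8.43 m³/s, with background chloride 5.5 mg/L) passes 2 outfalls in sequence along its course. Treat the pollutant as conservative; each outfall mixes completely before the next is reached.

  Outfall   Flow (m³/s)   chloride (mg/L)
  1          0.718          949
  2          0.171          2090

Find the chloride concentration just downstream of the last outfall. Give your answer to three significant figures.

After outfall 1: Q = 8.430 + 0.7180 = 9.148 m³/s; C = (8.430·5.500 + 0.7180·949.0)/9.148 = 79.55 mg/L.
After outfall 2: Q = 9.148 + 0.1710 = 9.319 m³/s; C = (9.148·79.55 + 0.1710·2090)/9.319 = 116.4 mg/L.

116 mg/L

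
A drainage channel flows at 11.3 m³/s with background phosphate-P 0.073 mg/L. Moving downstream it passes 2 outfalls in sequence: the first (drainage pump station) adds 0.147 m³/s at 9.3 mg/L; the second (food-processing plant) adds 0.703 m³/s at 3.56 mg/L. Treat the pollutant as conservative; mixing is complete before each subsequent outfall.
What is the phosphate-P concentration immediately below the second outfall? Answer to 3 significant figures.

After outfall 1: Q = 11.30 + 0.1470 = 11.45 m³/s; C = (11.30·0.07300 + 0.1470·9.300)/11.45 = 0.1915 mg/L.
After outfall 2: Q = 11.45 + 0.7030 = 12.15 m³/s; C = (11.45·0.1915 + 0.7030·3.560)/12.15 = 0.3864 mg/L.

0.386 mg/L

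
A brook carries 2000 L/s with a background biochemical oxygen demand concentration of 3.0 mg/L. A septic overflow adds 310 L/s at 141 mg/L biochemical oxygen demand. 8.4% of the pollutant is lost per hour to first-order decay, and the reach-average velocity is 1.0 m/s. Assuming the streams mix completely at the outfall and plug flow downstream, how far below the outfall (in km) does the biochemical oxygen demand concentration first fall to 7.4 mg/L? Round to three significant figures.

Flow-weighted average: C = (2000·3.000 + 310.0·141.0) / 2310 = 49710/2310 = 21.52 mg/L.
8.4%/h lost → k = −ln(1 − 0.084) = 0.08774 h⁻¹.
Set 21.52·exp(−k·t) = 7.4 → t = ln(21.52/7.4)/k = 43800 s = 12.17 h.
Distance = v·t = 1.0·43800 = 43800 m = 43.80 km.

43.8 km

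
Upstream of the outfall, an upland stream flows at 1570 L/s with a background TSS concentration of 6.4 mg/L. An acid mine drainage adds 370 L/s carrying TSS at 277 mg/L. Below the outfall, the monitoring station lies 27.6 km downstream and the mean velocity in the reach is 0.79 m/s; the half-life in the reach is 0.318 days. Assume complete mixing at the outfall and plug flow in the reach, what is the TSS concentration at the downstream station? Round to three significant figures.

After mixing, C = (1570·6.400 + 370.0·277.0) / 1940 = 112500/1940 = 58.01 mg/L.
Travel time t = 27.6·1000 / 0.79 = 34940 s = 9.705 h.
Half-life 0.318 d → k = ln 2 / 0.318 = 2.180 d⁻¹.
First-order decay: C = 58.01·exp(−k·t) = 58.01·0.4142 = 24.03 mg/L.

24.0 mg/L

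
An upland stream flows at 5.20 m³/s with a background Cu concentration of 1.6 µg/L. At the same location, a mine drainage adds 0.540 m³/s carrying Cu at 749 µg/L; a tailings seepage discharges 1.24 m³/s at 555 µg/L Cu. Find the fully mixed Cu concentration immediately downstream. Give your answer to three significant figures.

158 µg/L

Flow-weighted average: C = (5.200·1.600 + 0.5400·749.0 + 1.240·555.0) / 6.980 = 1101/6.980 = 157.7 µg/L.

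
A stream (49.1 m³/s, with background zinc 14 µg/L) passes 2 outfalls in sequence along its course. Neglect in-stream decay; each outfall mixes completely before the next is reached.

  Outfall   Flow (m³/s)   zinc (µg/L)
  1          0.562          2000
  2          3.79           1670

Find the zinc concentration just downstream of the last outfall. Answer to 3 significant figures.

152 µg/L

Below outfall 1: Q → 49.66 m³/s, C = (49.10·14.00 + 0.5620·2000)/49.66 = 36.47 µg/L.
Below outfall 2: Q → 53.45 m³/s, C = (49.66·36.47 + 3.790·1670)/53.45 = 152.3 µg/L.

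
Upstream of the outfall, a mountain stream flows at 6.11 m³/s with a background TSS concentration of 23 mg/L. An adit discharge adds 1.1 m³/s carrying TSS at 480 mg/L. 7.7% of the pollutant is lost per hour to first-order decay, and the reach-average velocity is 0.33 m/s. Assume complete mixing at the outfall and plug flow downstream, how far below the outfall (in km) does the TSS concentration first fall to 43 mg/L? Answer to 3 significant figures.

11.4 km

Conservation of mass: C = (6.110·23.00 + 1.100·480.0) / 7.210 = 668.5/7.210 = 92.72 mg/L.
7.7%/h lost → k = −ln(1 − 0.077) = 0.08013 h⁻¹.
Set 92.72·exp(−k·t) = 43 → t = ln(92.72/43)/k = 34520 s = 9.590 h.
Distance = v·t = 0.33·34520 = 11390 m = 11.39 km.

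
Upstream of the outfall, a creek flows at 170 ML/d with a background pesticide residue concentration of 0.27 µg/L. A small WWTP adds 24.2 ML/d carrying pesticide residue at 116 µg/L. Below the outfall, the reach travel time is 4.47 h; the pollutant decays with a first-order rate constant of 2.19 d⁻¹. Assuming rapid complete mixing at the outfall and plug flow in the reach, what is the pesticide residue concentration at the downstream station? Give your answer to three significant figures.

9.77 µg/L

Mass balance: C = (170.0·0.2700 + 24.20·116.0) / 194.2 = 2853/194.2 = 14.69 µg/L.
Decay over the reach: 14.69·exp(−kt) = 14.69·0.6651 = 9.771 µg/L.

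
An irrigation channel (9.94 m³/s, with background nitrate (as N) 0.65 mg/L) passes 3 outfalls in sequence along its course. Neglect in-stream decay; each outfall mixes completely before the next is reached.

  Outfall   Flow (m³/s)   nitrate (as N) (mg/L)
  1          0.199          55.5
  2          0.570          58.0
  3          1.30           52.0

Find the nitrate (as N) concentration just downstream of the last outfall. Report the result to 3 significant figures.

9.84 mg/L

Outfall 1: combined Q = 10.14 m³/s; C = (9.940·0.6500 + 0.1990·55.50)/10.14 = 1.727 mg/L.
Outfall 2: combined Q = 10.71 m³/s; C = (10.14·1.727 + 0.5700·58.00)/10.71 = 4.722 mg/L.
Outfall 3: combined Q = 12.01 m³/s; C = (10.71·4.722 + 1.300·52.00)/12.01 = 9.840 mg/L.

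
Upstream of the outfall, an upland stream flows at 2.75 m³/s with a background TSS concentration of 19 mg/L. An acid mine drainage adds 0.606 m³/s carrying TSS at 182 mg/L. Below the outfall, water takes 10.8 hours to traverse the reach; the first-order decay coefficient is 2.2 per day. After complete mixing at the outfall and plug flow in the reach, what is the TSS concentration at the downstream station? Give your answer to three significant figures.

18.0 mg/L

Mixed concentration C = ΣQC/ΣQ = (2.750·19.00 + 0.6060·182.0) / 3.356 = 162.5/3.356 = 48.43 mg/L.
Applying C = C₀e^(−kt): 48.43 × 0.3716 = 18.00 mg/L.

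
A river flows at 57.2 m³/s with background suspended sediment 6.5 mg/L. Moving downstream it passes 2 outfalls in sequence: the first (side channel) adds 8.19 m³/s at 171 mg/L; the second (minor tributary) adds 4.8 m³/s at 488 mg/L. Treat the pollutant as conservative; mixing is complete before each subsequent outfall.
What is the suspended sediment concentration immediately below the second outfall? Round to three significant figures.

58.6 mg/L

Below outfall 1: Q → 65.39 m³/s, C = (57.20·6.500 + 8.190·171.0)/65.39 = 27.10 mg/L.
Below outfall 2: Q → 70.19 m³/s, C = (65.39·27.10 + 4.800·488.0)/70.19 = 58.62 mg/L.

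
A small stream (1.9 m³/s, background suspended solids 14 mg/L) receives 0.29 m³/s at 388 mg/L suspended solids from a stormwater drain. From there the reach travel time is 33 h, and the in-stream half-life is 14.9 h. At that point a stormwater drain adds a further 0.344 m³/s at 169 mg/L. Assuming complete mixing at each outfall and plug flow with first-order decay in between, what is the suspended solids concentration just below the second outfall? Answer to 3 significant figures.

34.8 mg/L

Mass balance: C = (1.900·14.00 + 0.2900·388.0) / 2.190 = 139.1/2.190 = 63.53 mg/L; combined flow 2.190 m³/s.
Half-life 14.9 h → k = ln 2 / 14.9 = 0.04652 h⁻¹ = 1.116 d⁻¹.
After decay, C = 63.53 × e^(−kt) = 63.53 × 0.2154 = 13.68 mg/L.
At the second outfall, C = (2.190·13.68 + 0.3440·169.0) / (2.190 + 0.3440) = 34.77 mg/L.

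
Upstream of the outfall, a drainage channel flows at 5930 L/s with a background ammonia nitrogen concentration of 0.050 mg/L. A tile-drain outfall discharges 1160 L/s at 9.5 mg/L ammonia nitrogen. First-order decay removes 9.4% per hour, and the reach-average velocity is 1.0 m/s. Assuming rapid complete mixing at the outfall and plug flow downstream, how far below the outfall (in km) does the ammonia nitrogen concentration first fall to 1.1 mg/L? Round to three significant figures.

13.6 km

Flow-weighted average: C = (5930·0.05000 + 1160·9.500) / 7090 = 11320/7090 = 1.596 mg/L.
9.4%/h lost → k = −ln(1 − 0.094) = 0.09872 h⁻¹.
Set 1.596·exp(−k·t) = 1.1 → t = ln(1.596/1.1)/k = 13580 s = 3.771 h.
Distance = v·t = 1.0·13580 = 13580 m = 13.58 km.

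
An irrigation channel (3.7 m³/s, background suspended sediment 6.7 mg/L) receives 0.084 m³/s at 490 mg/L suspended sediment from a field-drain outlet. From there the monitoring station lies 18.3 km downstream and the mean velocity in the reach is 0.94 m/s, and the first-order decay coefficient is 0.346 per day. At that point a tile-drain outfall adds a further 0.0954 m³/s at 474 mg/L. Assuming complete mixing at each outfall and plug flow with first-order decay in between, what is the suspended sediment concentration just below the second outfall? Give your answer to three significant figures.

27.4 mg/L

Flow-weighted average: C = (3.700·6.700 + 0.08400·490.0) / 3.784 = 65.95/3.784 = 17.43 mg/L; combined flow 3.784 m³/s.
Travel time t = 18.3·1000 / 0.94 = 19470 s = 5.408 h.
Applying C = C₀e^(−kt): 17.43 × 0.9250 = 16.12 mg/L.
At the second outfall, C = (3.784·16.12 + 0.09540·474.0) / (3.784 + 0.09540) = 27.38 mg/L.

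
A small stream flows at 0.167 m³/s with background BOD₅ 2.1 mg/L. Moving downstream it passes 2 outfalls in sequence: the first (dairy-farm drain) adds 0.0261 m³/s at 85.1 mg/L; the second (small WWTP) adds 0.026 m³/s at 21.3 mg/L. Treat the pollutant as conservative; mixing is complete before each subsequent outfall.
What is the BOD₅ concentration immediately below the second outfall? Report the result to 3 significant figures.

14.3 mg/L

After outfall 1: Q = 0.1670 + 0.02610 = 0.1931 m³/s; C = (0.1670·2.100 + 0.02610·85.10)/0.1931 = 13.32 mg/L.
After outfall 2: Q = 0.1931 + 0.02600 = 0.2191 m³/s; C = (0.1931·13.32 + 0.02600·21.30)/0.2191 = 14.27 mg/L.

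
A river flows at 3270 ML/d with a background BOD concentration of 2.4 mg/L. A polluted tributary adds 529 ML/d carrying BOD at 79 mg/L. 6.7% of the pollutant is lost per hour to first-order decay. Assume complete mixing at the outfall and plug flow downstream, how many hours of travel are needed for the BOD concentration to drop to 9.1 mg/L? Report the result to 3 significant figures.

After mixing, C = (3270·2.400 + 529.0·79.00) / 3799 = 49640/3799 = 13.07 mg/L.
6.7%/h lost → k = −ln(1 − 0.067) = 0.06935 h⁻¹.
13.07·exp(−k·t) = 9.1 → t = ln(13.07/9.1)/k = 18780 s = 5.216 h.

5.22 h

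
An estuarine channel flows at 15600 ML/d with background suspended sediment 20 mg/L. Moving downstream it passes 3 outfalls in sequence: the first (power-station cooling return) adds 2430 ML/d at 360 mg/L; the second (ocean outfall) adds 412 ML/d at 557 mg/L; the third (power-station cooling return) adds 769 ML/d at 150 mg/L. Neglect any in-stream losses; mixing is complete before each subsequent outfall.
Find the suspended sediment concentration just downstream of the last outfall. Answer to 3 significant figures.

79.7 mg/L

Below outfall 1: Q → 18030 ML/d, C = (15600·20.00 + 2430·360.0)/18030 = 65.82 mg/L.
Below outfall 2: Q → 18440 ML/d, C = (18030·65.82 + 412.0·557.0)/18440 = 76.80 mg/L.
Below outfall 3: Q → 19210 ML/d, C = (18440·76.80 + 769.0·150.0)/19210 = 79.73 mg/L.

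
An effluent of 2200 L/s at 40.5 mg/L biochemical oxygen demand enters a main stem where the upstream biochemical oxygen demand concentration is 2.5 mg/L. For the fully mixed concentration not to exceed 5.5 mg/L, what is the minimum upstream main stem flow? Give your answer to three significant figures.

25700 L/s

Set C_mix = 5.5: (Q·2.500 + 2200·40.50) / (Q + 2200) = 5.5
→ Q = 2200·(40.50 − 5.5)/(5.5 − 2.500) = 25670 L/s.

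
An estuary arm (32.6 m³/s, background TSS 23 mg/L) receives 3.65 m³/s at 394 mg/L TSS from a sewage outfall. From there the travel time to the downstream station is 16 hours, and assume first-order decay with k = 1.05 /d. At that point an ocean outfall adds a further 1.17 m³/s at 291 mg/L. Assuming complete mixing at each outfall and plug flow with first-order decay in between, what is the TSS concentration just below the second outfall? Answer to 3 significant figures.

Mixed concentration C = ΣQC/ΣQ = (32.60·23.00 + 3.650·394.0) / 36.25 = 2188/36.25 = 60.36 mg/L; combined flow 36.25 m³/s.
Decay over the reach: 60.36·exp(−kt) = 60.36·0.4966 = 29.97 mg/L.
At the second outfall, C = (36.25·29.97 + 1.170·291.0) / (36.25 + 1.170) = 38.13 mg/L.

38.1 mg/L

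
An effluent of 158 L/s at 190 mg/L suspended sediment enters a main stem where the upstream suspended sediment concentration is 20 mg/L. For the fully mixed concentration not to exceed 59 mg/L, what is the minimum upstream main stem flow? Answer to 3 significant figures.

531 L/s

Set C_mix = 59: (Q·20.00 + 158.0·190.0) / (Q + 158.0) = 59
→ Q = 158.0·(190.0 − 59)/(59 − 20.00) = 530.7 L/s.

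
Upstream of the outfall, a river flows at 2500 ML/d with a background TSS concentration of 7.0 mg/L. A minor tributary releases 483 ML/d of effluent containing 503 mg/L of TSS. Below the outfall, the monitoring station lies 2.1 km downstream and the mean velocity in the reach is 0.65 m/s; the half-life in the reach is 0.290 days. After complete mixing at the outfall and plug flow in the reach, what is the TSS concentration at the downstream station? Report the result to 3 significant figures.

79.8 mg/L

Mass balance: C = (2500·7.000 + 483.0·503.0) / 2983 = 260400/2983 = 87.31 mg/L.
Travel time t = 2.1·1000 / 0.65 = 3231 s = 0.8974 h.
Half-life 0.290 d → k = ln 2 / 0.290 = 2.390 d⁻¹.
First-order decay: C = 87.31·exp(−k·t) = 87.31·0.9145 = 79.85 mg/L.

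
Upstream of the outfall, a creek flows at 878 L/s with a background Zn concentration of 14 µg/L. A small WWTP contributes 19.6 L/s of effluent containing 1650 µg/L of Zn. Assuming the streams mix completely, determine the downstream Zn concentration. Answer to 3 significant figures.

Mixed concentration C = ΣQC/ΣQ = (878.0·14.00 + 19.60·1650) / 897.6 = 44630/897.6 = 49.72 µg/L.

49.7 µg/L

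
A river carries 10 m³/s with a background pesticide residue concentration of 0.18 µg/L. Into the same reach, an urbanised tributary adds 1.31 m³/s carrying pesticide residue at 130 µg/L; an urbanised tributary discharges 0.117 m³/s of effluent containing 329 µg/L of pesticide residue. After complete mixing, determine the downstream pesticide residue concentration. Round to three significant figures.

18.4 µg/L

Conservation of mass: C = (10.00·0.1800 + 1.310·130.0 + 0.1170·329.0) / 11.43 = 210.6/11.43 = 18.43 µg/L.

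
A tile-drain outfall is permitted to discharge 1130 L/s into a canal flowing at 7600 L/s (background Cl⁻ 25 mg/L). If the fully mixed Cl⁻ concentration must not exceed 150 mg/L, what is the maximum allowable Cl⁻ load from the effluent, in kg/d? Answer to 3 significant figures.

Mass balance at the limit: 7600·25.00 + 1130·Cₑ = 8730·150 → Cₑ = 990.7 mg/L.
1130 L/s = 1.130 m³/s. Load = 1.130 m³/s × 990.7 g/m³ × 86 400 s/d = 96720 kg/d.

96700 kg/d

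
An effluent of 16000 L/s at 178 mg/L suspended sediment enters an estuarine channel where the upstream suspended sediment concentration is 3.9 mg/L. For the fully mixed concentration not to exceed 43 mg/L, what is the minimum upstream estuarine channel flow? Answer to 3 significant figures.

Set C_mix = 43: (Q·3.900 + 16000·178.0) / (Q + 16000) = 43
→ Q = 16000·(178.0 − 43)/(43 − 3.900) = 55240 L/s.

55200 L/s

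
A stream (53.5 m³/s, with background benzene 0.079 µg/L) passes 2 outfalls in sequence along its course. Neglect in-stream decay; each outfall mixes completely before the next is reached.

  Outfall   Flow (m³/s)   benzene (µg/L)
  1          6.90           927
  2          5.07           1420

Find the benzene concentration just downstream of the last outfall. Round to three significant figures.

208 µg/L

After outfall 1: Q = 53.50 + 6.900 = 60.40 m³/s; C = (53.50·0.07900 + 6.900·927.0)/60.40 = 106.0 µg/L.
After outfall 2: Q = 60.40 + 5.070 = 65.47 m³/s; C = (60.40·106.0 + 5.070·1420)/65.47 = 207.7 µg/L.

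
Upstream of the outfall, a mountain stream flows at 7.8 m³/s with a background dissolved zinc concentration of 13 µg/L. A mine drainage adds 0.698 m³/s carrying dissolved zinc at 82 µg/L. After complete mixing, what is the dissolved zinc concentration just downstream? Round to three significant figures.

Conservation of mass: C = (7.800·13.00 + 0.6980·82.00) / 8.498 = 158.6/8.498 = 18.67 µg/L.

18.7 µg/L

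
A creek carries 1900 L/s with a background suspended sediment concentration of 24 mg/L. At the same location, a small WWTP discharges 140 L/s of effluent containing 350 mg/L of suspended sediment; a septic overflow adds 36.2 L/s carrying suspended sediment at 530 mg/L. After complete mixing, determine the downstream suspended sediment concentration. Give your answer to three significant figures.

54.8 mg/L

Flow-weighted average: C = (1900·24.00 + 140.0·350.0 + 36.20·530.0) / 2076 = 113800/2076 = 54.80 mg/L.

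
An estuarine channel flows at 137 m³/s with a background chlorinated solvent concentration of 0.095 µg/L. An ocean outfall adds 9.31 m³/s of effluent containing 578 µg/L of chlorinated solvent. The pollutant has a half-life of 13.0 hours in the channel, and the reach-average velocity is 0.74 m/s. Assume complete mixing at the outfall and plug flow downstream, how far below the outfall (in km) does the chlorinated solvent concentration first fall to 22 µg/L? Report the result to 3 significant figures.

25.8 km

Flow-weighted average: C = (137.0·0.09500 + 9.310·578.0) / 146.3 = 5394/146.3 = 36.87 µg/L.
Half-life 13.0 h → k = ln 2 / 13.0 = 0.05332 h⁻¹ = 1.280 d⁻¹.
Set 36.87·exp(−k·t) = 22 → t = ln(36.87/22)/k = 34860 s = 9.683 h.
Distance = v·t = 0.74·34860 = 25800 m = 25.80 km.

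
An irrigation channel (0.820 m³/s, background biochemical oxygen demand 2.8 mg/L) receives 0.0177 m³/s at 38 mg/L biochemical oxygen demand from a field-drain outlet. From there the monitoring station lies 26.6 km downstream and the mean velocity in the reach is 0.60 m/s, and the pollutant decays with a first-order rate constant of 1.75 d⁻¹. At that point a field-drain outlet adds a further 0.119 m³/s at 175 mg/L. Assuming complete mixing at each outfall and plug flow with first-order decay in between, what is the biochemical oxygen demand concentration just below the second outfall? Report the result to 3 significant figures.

23.0 mg/L

Mass balance: C = (0.8200·2.800 + 0.01770·38.00) / 0.8377 = 2.969/0.8377 = 3.544 mg/L; combined flow 0.8377 m³/s.
Travel time t = 26.6·1000 / 0.60 = 44330 s = 12.31 h.
Applying C = C₀e^(−kt): 3.544 × 0.4074 = 1.444 mg/L.
At the second outfall, C = (0.8377·1.444 + 0.1190·175.0) / (0.8377 + 0.1190) = 23.03 mg/L.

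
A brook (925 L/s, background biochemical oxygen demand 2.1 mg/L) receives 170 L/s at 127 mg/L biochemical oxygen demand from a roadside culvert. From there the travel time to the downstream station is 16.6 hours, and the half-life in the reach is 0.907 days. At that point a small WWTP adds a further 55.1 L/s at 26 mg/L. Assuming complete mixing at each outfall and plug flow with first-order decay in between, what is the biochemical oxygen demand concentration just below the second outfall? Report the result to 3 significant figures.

After mixing, C = (925.0·2.100 + 170.0·127.0) / 1095 = 23530/1095 = 21.49 mg/L; combined flow 1095 L/s.
Half-life 0.907 d → k = ln 2 / 0.907 = 0.7642 d⁻¹.
First-order decay: C = 21.49·exp(−k·t) = 21.49·0.5894 = 12.67 mg/L.
At the second outfall, C = (1095·12.67 + 55.10·26.00) / (1095 + 55.10) = 13.31 mg/L.

13.3 mg/L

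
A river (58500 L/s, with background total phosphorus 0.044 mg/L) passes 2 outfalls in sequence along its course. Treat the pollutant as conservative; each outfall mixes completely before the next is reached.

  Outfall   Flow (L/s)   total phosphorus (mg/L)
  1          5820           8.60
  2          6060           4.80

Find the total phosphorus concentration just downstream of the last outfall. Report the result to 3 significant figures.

1.16 mg/L

Below outfall 1: Q → 64320 L/s, C = (58500·0.04400 + 5820·8.600)/64320 = 0.8182 mg/L.
Below outfall 2: Q → 70380 L/s, C = (64320·0.8182 + 6060·4.800)/70380 = 1.161 mg/L.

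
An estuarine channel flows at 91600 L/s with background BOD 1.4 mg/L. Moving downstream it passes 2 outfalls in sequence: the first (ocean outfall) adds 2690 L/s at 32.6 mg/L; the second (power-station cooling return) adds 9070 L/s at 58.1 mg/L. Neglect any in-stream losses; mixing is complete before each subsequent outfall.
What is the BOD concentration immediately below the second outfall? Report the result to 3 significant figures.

7.19 mg/L

After outfall 1: Q = 91600 + 2690 = 94290 L/s; C = (91600·1.400 + 2690·32.60)/94290 = 2.290 mg/L.
After outfall 2: Q = 94290 + 9070 = 103400 L/s; C = (94290·2.290 + 9070·58.10)/103400 = 7.188 mg/L.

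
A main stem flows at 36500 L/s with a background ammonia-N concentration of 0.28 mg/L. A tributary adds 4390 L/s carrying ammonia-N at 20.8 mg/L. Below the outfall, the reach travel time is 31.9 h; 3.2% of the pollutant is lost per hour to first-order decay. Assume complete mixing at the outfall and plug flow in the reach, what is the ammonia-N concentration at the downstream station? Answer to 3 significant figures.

0.880 mg/L

After mixing, C = (36500·0.2800 + 4390·20.80) / 40890 = 101500/40890 = 2.483 mg/L.
3.2%/h lost → k = −ln(1 − 0.032) = 0.03252 h⁻¹.
After decay, C = 2.483 × e^(−kt) = 2.483 × 0.3543 = 0.8799 mg/L.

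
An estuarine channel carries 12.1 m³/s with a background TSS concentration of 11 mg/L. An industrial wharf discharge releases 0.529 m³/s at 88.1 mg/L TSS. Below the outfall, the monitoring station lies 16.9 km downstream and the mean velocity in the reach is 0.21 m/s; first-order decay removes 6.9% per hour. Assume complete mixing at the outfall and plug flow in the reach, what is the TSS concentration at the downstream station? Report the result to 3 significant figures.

2.88 mg/L

Conservation of mass: C = (12.10·11.00 + 0.5290·88.10) / 12.63 = 179.7/12.63 = 14.23 mg/L.
Travel time t = 16.9·1000 / 0.21 = 80480 s = 22.35 h.
6.9%/h lost → k = −ln(1 − 0.069) = 0.07150 h⁻¹.
Decay over the reach: 14.23·exp(−kt) = 14.23·0.2022 = 2.878 mg/L.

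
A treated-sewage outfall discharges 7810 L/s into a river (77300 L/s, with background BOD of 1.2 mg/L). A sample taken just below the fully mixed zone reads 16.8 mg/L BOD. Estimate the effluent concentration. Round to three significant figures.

171 mg/L

Mass balance: 77300·1.200 + 7810·Cₑ = 85110·16.80
→ Cₑ = (85110·16.80 − 77300·1.200) / 7810 = 171.2 mg/L.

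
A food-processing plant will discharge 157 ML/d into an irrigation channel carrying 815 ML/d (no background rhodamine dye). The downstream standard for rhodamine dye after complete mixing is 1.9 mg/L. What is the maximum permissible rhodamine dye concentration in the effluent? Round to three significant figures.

11.8 mg/L

At the limit, (Qr·Cr + Qe·Cₑ)/(Qr + Qe) = 1.9:
Cₑ = (972.0·1.9 − 815.0·0) / 157.0 = 11.76 mg/L.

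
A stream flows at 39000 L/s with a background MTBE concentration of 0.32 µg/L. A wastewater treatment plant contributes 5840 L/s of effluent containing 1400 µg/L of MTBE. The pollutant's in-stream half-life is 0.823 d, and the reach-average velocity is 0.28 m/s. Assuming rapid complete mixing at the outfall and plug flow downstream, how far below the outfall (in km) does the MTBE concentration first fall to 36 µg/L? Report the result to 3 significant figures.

46.6 km

After mixing, C = (39000·0.3200 + 5840·1400) / 44840 = 8188000/44840 = 182.6 µg/L.
Half-life 0.823 d → k = ln 2 / 0.823 = 0.8422 d⁻¹.
Set 182.6·exp(−k·t) = 36 → t = ln(182.6/36)/k = 166600 s = 46.27 h.
Distance = v·t = 0.28·166600 = 46640 m = 46.64 km.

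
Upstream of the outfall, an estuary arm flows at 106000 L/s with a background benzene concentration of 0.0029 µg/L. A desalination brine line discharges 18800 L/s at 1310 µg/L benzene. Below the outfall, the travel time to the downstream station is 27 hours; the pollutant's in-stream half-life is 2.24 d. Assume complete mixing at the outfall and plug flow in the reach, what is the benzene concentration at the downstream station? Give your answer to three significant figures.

139 µg/L

Mass balance: C = (106000·0.002900 + 18800·1310) / 124800 = 24630000/124800 = 197.3 µg/L.
Half-life 2.24 d → k = ln 2 / 2.24 = 0.3094 d⁻¹.
First-order decay: C = 197.3·exp(−k·t) = 197.3·0.7060 = 139.3 µg/L.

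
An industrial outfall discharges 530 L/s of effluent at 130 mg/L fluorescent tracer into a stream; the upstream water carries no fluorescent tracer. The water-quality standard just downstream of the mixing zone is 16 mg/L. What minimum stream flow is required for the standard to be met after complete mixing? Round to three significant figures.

Set C_mix = 16: (Q·0 + 530.0·130.0) / (Q + 530.0) = 16
→ Q = 530.0·(130.0 − 16)/(16 − 0) = 3776 L/s.

3780 L/s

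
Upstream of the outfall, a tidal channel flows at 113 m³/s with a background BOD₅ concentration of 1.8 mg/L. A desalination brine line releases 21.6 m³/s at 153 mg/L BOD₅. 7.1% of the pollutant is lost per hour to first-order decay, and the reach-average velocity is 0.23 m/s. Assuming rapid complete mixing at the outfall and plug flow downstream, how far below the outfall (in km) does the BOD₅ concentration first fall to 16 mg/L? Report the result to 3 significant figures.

5.49 km

Flow-weighted average: C = (113.0·1.800 + 21.60·153.0) / 134.6 = 3508/134.6 = 26.06 mg/L.
7.1%/h lost → k = −ln(1 − 0.071) = 0.07365 h⁻¹.
Set 26.06·exp(−k·t) = 16 → t = ln(26.06/16)/k = 23850 s = 6.626 h.
Distance = v·t = 0.23·23850 = 5486 m = 5.486 km.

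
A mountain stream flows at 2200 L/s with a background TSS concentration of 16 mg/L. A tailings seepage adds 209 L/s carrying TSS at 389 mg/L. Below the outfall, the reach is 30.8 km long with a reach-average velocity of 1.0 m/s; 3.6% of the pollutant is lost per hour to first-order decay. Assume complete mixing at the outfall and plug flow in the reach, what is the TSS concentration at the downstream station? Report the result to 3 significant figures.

After mixing, C = (2200·16.00 + 209.0·389.0) / 2409 = 116500/2409 = 48.36 mg/L.
Travel time t = 30.8·1000 / 1.0 = 30800 s = 8.556 h.
3.6%/h lost → k = −ln(1 − 0.036) = 0.03666 h⁻¹.
First-order decay: C = 48.36·exp(−k·t) = 48.36·0.7308 = 35.34 mg/L.

35.3 mg/L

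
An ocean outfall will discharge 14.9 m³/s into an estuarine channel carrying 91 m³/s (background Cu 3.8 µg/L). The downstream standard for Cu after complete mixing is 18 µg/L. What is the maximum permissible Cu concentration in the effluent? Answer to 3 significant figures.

At the limit, (Qr·Cr + Qe·Cₑ)/(Qr + Qe) = 18:
Cₑ = (105.9·18 − 91.00·3.800) / 14.90 = 104.7 µg/L.

105 µg/L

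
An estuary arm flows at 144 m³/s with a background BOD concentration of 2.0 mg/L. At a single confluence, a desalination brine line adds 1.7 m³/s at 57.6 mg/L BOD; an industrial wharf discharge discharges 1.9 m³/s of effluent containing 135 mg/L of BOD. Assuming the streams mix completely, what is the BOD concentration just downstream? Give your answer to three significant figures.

Mass balance: C = (144.0·2.000 + 1.700·57.60 + 1.900·135.0) / 147.6 = 642.4/147.6 = 4.352 mg/L.

4.35 mg/L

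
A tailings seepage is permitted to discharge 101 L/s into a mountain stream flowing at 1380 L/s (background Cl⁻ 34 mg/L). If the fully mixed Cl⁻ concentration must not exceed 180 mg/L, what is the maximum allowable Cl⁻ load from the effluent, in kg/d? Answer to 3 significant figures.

Mass balance at the limit: 1380·34.00 + 101.0·Cₑ = 1481·180 → Cₑ = 2175 mg/L.
101.0 L/s = 0.1010 m³/s. Load = 0.1010 m³/s × 2175 g/m³ × 86 400 s/d = 18980 kg/d.

19000 kg/d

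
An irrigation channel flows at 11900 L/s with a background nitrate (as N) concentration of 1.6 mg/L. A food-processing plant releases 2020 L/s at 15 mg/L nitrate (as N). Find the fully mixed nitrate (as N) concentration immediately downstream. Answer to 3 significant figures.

Conservation of mass: C = (11900·1.600 + 2020·15.00) / 13920 = 49340/13920 = 3.545 mg/L.

3.54 mg/L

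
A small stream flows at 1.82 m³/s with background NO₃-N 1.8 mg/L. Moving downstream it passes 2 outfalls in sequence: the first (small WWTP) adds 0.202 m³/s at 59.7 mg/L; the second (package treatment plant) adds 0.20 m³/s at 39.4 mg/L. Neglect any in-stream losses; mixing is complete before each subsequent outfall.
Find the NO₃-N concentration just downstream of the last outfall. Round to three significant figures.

Below outfall 1: Q → 2.022 m³/s, C = (1.820·1.800 + 0.2020·59.70)/2.022 = 7.584 mg/L.
Below outfall 2: Q → 2.222 m³/s, C = (2.022·7.584 + 0.2000·39.40)/2.222 = 10.45 mg/L.

10.4 mg/L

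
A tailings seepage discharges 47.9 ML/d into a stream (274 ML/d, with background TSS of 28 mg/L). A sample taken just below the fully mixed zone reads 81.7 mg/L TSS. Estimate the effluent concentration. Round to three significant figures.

389 mg/L

Mass balance: 274.0·28.00 + 47.90·Cₑ = 321.9·81.70
→ Cₑ = (321.9·81.70 − 274.0·28.00) / 47.90 = 388.9 mg/L.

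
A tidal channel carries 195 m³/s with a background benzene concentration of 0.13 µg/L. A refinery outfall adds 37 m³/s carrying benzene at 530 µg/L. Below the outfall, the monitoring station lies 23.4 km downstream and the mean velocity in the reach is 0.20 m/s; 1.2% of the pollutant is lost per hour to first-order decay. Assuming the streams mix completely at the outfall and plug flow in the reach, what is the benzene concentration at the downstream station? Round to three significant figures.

57.2 µg/L

After mixing, C = (195.0·0.1300 + 37.00·530.0) / 232.0 = 19640/232.0 = 84.64 µg/L.
Travel time t = 23.4·1000 / 0.20 = 117000 s = 32.50 h.
1.2%/h lost → k = −ln(1 − 0.012) = 0.01207 h⁻¹.
After decay, C = 84.64 × e^(−kt) = 84.64 × 0.6755 = 57.17 µg/L.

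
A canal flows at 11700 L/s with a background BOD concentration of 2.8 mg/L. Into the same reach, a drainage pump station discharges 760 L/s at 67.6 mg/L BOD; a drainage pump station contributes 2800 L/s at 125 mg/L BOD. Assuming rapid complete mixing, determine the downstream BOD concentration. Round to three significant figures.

Mass balance: C = (11700·2.800 + 760.0·67.60 + 2800·125.0) / 15260 = 434100/15260 = 28.45 mg/L.

28.4 mg/L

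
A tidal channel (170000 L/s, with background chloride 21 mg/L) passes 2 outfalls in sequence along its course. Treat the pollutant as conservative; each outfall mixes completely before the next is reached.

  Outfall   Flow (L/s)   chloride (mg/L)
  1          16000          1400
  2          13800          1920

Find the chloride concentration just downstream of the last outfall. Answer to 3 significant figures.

263 mg/L

Outfall 1: combined Q = 186000 L/s; C = (170000·21.00 + 16000·1400)/186000 = 139.6 mg/L.
Outfall 2: combined Q = 199800 L/s; C = (186000·139.6 + 13800·1920)/199800 = 262.6 mg/L.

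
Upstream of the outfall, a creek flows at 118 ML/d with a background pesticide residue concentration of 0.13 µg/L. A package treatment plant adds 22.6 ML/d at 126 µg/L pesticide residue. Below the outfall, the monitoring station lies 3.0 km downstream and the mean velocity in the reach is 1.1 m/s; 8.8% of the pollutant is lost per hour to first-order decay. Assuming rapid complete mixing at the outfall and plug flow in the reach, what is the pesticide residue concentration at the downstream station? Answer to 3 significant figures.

19.0 µg/L

After mixing, C = (118.0·0.1300 + 22.60·126.0) / 140.6 = 2863/140.6 = 20.36 µg/L.
Travel time t = 3.0·1000 / 1.1 = 2727 s = 0.7576 h.
8.8%/h lost → k = −ln(1 − 0.088) = 0.09212 h⁻¹.
After decay, C = 20.36 × e^(−kt) = 20.36 × 0.9326 = 18.99 µg/L.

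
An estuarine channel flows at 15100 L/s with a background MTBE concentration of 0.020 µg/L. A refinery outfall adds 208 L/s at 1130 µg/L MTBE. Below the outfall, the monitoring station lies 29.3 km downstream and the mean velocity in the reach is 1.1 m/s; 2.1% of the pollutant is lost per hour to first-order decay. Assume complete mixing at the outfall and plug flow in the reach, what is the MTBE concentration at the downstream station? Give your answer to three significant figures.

Flow-weighted average: C = (15100·0.02000 + 208.0·1130) / 15310 = 235300/15310 = 15.37 µg/L.
Travel time t = 29.3·1000 / 1.1 = 26640 s = 7.399 h.
2.1%/h lost → k = −ln(1 − 0.021) = 0.02122 h⁻¹.
Decay over the reach: 15.37·exp(−kt) = 15.37·0.8547 = 13.14 µg/L.

13.1 µg/L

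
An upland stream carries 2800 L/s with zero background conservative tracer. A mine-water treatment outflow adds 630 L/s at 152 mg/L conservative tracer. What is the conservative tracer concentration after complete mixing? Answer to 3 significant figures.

After mixing, C = (2800·0 + 630.0·152.0) / 3430 = 95760/3430 = 27.92 mg/L.

27.9 mg/L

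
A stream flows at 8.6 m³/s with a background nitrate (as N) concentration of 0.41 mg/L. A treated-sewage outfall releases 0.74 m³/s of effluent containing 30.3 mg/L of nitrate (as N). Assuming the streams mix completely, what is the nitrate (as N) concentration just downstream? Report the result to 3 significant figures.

Mass balance: C = (8.600·0.4100 + 0.7400·30.30) / 9.340 = 25.95/9.340 = 2.778 mg/L.

2.78 mg/L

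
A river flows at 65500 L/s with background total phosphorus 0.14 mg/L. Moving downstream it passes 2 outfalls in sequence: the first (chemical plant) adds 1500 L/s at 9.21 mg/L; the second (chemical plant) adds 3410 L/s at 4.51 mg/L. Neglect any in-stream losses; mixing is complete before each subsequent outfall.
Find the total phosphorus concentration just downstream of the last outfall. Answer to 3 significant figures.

Outfall 1: combined Q = 67000 L/s; C = (65500·0.1400 + 1500·9.210)/67000 = 0.3431 mg/L.
Outfall 2: combined Q = 70410 L/s; C = (67000·0.3431 + 3410·4.510)/70410 = 0.5449 mg/L.

0.545 mg/L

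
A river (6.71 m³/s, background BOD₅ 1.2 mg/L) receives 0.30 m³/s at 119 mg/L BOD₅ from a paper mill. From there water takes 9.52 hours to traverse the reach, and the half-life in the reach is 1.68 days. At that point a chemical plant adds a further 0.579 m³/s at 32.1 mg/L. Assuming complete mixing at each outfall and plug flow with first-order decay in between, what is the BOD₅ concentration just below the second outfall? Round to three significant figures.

7.34 mg/L

Mixed concentration C = ΣQC/ΣQ = (6.710·1.200 + 0.3000·119.0) / 7.010 = 43.75/7.010 = 6.241 mg/L; combined flow 7.010 m³/s.
Half-life 1.68 d → k = ln 2 / 1.68 = 0.4126 d⁻¹.
Decay over the reach: 6.241·exp(−kt) = 6.241·0.8490 = 5.299 mg/L.
At the second outfall, C = (7.010·5.299 + 0.5790·32.10) / (7.010 + 0.5790) = 7.344 mg/L.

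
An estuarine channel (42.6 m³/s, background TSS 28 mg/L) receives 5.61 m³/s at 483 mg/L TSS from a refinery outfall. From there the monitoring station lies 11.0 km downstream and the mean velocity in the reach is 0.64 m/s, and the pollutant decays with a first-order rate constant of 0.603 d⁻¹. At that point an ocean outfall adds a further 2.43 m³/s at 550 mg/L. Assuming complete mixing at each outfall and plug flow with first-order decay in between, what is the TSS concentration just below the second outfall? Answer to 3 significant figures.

94.7 mg/L

Mass balance: C = (42.60·28.00 + 5.610·483.0) / 48.21 = 3902/48.21 = 80.95 mg/L; combined flow 48.21 m³/s.
Travel time t = 11.0·1000 / 0.64 = 17190 s = 4.774 h.
First-order decay: C = 80.95·exp(−k·t) = 80.95·0.8870 = 71.80 mg/L.
At the second outfall, C = (48.21·71.80 + 2.430·550.0) / (48.21 + 2.430) = 94.74 mg/L.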